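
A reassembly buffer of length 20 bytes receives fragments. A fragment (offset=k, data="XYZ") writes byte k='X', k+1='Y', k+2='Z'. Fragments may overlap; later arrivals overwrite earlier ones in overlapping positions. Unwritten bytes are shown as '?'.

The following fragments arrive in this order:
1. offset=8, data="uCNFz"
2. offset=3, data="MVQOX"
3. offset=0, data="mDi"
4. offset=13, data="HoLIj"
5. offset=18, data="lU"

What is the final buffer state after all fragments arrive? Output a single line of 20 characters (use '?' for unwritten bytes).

Fragment 1: offset=8 data="uCNFz" -> buffer=????????uCNFz???????
Fragment 2: offset=3 data="MVQOX" -> buffer=???MVQOXuCNFz???????
Fragment 3: offset=0 data="mDi" -> buffer=mDiMVQOXuCNFz???????
Fragment 4: offset=13 data="HoLIj" -> buffer=mDiMVQOXuCNFzHoLIj??
Fragment 5: offset=18 data="lU" -> buffer=mDiMVQOXuCNFzHoLIjlU

Answer: mDiMVQOXuCNFzHoLIjlU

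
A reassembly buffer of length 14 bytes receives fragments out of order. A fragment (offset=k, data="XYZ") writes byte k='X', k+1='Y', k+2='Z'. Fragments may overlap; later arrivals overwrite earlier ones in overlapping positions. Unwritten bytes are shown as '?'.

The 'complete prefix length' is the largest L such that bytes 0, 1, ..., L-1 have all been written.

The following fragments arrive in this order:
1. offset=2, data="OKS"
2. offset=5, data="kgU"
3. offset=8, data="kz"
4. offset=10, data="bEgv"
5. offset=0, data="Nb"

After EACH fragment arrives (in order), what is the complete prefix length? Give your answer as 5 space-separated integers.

Fragment 1: offset=2 data="OKS" -> buffer=??OKS????????? -> prefix_len=0
Fragment 2: offset=5 data="kgU" -> buffer=??OKSkgU?????? -> prefix_len=0
Fragment 3: offset=8 data="kz" -> buffer=??OKSkgUkz???? -> prefix_len=0
Fragment 4: offset=10 data="bEgv" -> buffer=??OKSkgUkzbEgv -> prefix_len=0
Fragment 5: offset=0 data="Nb" -> buffer=NbOKSkgUkzbEgv -> prefix_len=14

Answer: 0 0 0 0 14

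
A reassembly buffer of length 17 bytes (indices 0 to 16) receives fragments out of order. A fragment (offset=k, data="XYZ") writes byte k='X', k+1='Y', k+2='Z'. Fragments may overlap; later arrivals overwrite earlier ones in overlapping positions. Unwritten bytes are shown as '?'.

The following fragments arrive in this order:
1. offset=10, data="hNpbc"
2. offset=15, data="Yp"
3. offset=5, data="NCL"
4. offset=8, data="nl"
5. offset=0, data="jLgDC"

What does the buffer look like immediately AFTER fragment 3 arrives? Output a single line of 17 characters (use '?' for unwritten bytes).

Answer: ?????NCL??hNpbcYp

Derivation:
Fragment 1: offset=10 data="hNpbc" -> buffer=??????????hNpbc??
Fragment 2: offset=15 data="Yp" -> buffer=??????????hNpbcYp
Fragment 3: offset=5 data="NCL" -> buffer=?????NCL??hNpbcYp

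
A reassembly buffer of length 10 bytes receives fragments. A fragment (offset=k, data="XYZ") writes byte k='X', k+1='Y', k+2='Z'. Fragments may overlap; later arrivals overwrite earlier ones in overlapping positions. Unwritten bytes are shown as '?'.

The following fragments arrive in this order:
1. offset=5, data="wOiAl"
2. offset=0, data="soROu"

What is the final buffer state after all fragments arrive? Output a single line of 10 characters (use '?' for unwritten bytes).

Fragment 1: offset=5 data="wOiAl" -> buffer=?????wOiAl
Fragment 2: offset=0 data="soROu" -> buffer=soROuwOiAl

Answer: soROuwOiAl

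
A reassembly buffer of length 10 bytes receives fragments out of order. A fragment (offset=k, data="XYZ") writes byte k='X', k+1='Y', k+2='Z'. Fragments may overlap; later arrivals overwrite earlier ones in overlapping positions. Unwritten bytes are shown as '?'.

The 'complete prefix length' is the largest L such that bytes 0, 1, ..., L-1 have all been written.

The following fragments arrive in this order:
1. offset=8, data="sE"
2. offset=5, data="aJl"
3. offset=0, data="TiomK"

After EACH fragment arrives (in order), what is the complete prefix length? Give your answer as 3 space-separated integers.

Fragment 1: offset=8 data="sE" -> buffer=????????sE -> prefix_len=0
Fragment 2: offset=5 data="aJl" -> buffer=?????aJlsE -> prefix_len=0
Fragment 3: offset=0 data="TiomK" -> buffer=TiomKaJlsE -> prefix_len=10

Answer: 0 0 10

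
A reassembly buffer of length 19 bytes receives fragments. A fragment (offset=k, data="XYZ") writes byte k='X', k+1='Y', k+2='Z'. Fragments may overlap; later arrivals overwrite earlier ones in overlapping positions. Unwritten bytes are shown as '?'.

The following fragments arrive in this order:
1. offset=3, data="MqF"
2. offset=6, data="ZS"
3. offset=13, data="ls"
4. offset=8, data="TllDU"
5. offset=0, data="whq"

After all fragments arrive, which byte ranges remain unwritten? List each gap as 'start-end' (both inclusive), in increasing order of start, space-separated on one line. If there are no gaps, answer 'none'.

Fragment 1: offset=3 len=3
Fragment 2: offset=6 len=2
Fragment 3: offset=13 len=2
Fragment 4: offset=8 len=5
Fragment 5: offset=0 len=3
Gaps: 15-18

Answer: 15-18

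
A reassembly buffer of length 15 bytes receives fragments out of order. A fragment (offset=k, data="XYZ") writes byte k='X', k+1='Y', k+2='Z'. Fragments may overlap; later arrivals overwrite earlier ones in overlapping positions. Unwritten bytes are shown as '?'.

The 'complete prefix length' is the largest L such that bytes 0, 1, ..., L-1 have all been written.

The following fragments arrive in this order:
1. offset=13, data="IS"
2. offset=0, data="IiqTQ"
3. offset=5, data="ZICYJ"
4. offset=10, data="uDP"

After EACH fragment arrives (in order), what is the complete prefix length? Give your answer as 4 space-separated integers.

Fragment 1: offset=13 data="IS" -> buffer=?????????????IS -> prefix_len=0
Fragment 2: offset=0 data="IiqTQ" -> buffer=IiqTQ????????IS -> prefix_len=5
Fragment 3: offset=5 data="ZICYJ" -> buffer=IiqTQZICYJ???IS -> prefix_len=10
Fragment 4: offset=10 data="uDP" -> buffer=IiqTQZICYJuDPIS -> prefix_len=15

Answer: 0 5 10 15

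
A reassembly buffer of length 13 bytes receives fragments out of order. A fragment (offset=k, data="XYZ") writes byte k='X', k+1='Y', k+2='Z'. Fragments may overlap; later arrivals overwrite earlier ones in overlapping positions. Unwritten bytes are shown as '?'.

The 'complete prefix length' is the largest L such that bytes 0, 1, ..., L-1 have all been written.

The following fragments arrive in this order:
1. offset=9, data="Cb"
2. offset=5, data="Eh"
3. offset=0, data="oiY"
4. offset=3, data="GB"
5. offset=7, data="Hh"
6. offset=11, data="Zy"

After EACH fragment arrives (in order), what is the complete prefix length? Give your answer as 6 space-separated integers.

Answer: 0 0 3 7 11 13

Derivation:
Fragment 1: offset=9 data="Cb" -> buffer=?????????Cb?? -> prefix_len=0
Fragment 2: offset=5 data="Eh" -> buffer=?????Eh??Cb?? -> prefix_len=0
Fragment 3: offset=0 data="oiY" -> buffer=oiY??Eh??Cb?? -> prefix_len=3
Fragment 4: offset=3 data="GB" -> buffer=oiYGBEh??Cb?? -> prefix_len=7
Fragment 5: offset=7 data="Hh" -> buffer=oiYGBEhHhCb?? -> prefix_len=11
Fragment 6: offset=11 data="Zy" -> buffer=oiYGBEhHhCbZy -> prefix_len=13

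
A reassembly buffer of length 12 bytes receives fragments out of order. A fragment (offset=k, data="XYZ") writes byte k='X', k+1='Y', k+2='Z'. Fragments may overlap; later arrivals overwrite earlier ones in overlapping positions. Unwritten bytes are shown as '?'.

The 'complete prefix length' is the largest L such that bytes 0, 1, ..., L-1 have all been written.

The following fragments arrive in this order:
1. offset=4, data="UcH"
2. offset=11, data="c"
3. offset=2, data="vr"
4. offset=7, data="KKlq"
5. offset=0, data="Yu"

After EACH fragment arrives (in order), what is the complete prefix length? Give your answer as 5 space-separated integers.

Answer: 0 0 0 0 12

Derivation:
Fragment 1: offset=4 data="UcH" -> buffer=????UcH????? -> prefix_len=0
Fragment 2: offset=11 data="c" -> buffer=????UcH????c -> prefix_len=0
Fragment 3: offset=2 data="vr" -> buffer=??vrUcH????c -> prefix_len=0
Fragment 4: offset=7 data="KKlq" -> buffer=??vrUcHKKlqc -> prefix_len=0
Fragment 5: offset=0 data="Yu" -> buffer=YuvrUcHKKlqc -> prefix_len=12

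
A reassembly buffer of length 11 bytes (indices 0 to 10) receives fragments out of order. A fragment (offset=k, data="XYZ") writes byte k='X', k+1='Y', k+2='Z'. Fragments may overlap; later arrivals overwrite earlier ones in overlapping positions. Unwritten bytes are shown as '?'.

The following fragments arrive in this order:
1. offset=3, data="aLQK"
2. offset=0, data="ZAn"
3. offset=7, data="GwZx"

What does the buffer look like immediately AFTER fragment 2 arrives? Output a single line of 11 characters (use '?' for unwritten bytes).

Answer: ZAnaLQK????

Derivation:
Fragment 1: offset=3 data="aLQK" -> buffer=???aLQK????
Fragment 2: offset=0 data="ZAn" -> buffer=ZAnaLQK????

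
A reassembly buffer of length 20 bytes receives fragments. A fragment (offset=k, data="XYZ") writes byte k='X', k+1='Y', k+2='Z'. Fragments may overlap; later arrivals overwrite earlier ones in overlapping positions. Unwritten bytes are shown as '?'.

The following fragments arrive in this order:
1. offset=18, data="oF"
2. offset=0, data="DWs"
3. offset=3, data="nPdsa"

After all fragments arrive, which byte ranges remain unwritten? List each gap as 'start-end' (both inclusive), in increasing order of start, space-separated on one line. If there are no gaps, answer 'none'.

Fragment 1: offset=18 len=2
Fragment 2: offset=0 len=3
Fragment 3: offset=3 len=5
Gaps: 8-17

Answer: 8-17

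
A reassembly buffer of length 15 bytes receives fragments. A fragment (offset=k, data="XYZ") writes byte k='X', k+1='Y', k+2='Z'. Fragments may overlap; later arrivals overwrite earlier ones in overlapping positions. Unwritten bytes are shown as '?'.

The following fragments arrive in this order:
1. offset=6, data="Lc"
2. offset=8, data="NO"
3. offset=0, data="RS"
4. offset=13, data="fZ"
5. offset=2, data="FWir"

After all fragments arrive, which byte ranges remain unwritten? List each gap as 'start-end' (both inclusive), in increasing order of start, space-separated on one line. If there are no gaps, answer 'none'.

Answer: 10-12

Derivation:
Fragment 1: offset=6 len=2
Fragment 2: offset=8 len=2
Fragment 3: offset=0 len=2
Fragment 4: offset=13 len=2
Fragment 5: offset=2 len=4
Gaps: 10-12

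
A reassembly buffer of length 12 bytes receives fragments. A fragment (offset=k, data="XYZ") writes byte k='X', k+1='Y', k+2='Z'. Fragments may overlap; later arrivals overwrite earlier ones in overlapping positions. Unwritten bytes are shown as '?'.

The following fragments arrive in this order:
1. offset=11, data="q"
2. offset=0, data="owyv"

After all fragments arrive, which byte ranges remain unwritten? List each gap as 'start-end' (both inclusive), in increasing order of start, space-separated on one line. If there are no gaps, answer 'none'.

Fragment 1: offset=11 len=1
Fragment 2: offset=0 len=4
Gaps: 4-10

Answer: 4-10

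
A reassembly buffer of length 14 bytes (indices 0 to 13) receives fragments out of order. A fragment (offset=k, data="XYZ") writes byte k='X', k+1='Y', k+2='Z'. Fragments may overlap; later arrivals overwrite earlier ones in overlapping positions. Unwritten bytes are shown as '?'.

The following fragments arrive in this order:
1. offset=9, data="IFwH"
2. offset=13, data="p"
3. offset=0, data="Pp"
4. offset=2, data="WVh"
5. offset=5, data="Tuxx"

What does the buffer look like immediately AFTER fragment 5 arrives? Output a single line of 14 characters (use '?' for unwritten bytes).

Fragment 1: offset=9 data="IFwH" -> buffer=?????????IFwH?
Fragment 2: offset=13 data="p" -> buffer=?????????IFwHp
Fragment 3: offset=0 data="Pp" -> buffer=Pp???????IFwHp
Fragment 4: offset=2 data="WVh" -> buffer=PpWVh????IFwHp
Fragment 5: offset=5 data="Tuxx" -> buffer=PpWVhTuxxIFwHp

Answer: PpWVhTuxxIFwHp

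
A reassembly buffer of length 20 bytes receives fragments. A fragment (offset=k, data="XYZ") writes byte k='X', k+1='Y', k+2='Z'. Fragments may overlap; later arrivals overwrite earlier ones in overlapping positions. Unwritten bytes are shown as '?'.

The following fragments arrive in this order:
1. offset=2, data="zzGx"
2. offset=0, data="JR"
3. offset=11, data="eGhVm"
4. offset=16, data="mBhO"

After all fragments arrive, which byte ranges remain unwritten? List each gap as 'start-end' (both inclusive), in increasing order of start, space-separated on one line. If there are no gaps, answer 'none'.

Answer: 6-10

Derivation:
Fragment 1: offset=2 len=4
Fragment 2: offset=0 len=2
Fragment 3: offset=11 len=5
Fragment 4: offset=16 len=4
Gaps: 6-10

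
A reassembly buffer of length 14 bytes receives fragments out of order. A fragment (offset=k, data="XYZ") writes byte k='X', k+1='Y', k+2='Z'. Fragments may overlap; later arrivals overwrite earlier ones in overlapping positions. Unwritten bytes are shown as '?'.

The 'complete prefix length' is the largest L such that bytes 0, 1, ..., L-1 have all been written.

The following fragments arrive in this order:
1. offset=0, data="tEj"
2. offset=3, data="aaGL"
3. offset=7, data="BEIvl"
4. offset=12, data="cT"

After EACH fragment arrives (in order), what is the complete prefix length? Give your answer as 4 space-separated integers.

Answer: 3 7 12 14

Derivation:
Fragment 1: offset=0 data="tEj" -> buffer=tEj??????????? -> prefix_len=3
Fragment 2: offset=3 data="aaGL" -> buffer=tEjaaGL??????? -> prefix_len=7
Fragment 3: offset=7 data="BEIvl" -> buffer=tEjaaGLBEIvl?? -> prefix_len=12
Fragment 4: offset=12 data="cT" -> buffer=tEjaaGLBEIvlcT -> prefix_len=14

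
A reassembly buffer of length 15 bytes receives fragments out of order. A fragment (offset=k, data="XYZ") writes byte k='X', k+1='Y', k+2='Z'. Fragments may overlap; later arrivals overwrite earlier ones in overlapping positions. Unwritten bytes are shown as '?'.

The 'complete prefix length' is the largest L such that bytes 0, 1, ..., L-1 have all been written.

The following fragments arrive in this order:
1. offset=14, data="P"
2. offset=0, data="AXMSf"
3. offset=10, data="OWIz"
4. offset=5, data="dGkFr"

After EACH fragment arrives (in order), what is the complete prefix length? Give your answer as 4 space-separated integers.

Fragment 1: offset=14 data="P" -> buffer=??????????????P -> prefix_len=0
Fragment 2: offset=0 data="AXMSf" -> buffer=AXMSf?????????P -> prefix_len=5
Fragment 3: offset=10 data="OWIz" -> buffer=AXMSf?????OWIzP -> prefix_len=5
Fragment 4: offset=5 data="dGkFr" -> buffer=AXMSfdGkFrOWIzP -> prefix_len=15

Answer: 0 5 5 15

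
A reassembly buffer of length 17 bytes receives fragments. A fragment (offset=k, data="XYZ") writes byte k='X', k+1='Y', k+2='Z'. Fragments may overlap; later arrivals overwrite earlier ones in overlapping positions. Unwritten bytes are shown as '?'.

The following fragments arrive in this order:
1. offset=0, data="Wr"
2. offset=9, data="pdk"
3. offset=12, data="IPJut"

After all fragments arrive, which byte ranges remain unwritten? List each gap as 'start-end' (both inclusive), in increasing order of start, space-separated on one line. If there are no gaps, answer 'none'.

Fragment 1: offset=0 len=2
Fragment 2: offset=9 len=3
Fragment 3: offset=12 len=5
Gaps: 2-8

Answer: 2-8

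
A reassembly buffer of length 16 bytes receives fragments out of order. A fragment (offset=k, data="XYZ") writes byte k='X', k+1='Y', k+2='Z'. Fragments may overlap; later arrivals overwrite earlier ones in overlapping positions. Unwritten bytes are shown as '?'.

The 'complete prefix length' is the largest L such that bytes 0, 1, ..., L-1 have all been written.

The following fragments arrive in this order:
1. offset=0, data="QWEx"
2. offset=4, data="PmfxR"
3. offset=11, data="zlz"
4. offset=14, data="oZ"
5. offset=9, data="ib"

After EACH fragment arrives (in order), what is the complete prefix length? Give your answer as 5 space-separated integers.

Fragment 1: offset=0 data="QWEx" -> buffer=QWEx???????????? -> prefix_len=4
Fragment 2: offset=4 data="PmfxR" -> buffer=QWExPmfxR??????? -> prefix_len=9
Fragment 3: offset=11 data="zlz" -> buffer=QWExPmfxR??zlz?? -> prefix_len=9
Fragment 4: offset=14 data="oZ" -> buffer=QWExPmfxR??zlzoZ -> prefix_len=9
Fragment 5: offset=9 data="ib" -> buffer=QWExPmfxRibzlzoZ -> prefix_len=16

Answer: 4 9 9 9 16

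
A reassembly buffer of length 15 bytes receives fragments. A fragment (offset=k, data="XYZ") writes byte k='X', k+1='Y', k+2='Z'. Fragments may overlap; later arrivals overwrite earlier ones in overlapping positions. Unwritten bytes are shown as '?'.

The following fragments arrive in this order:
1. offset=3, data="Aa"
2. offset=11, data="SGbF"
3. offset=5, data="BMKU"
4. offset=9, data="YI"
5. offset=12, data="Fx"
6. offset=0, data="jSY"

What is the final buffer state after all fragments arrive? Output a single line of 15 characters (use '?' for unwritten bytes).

Answer: jSYAaBMKUYISFxF

Derivation:
Fragment 1: offset=3 data="Aa" -> buffer=???Aa??????????
Fragment 2: offset=11 data="SGbF" -> buffer=???Aa??????SGbF
Fragment 3: offset=5 data="BMKU" -> buffer=???AaBMKU??SGbF
Fragment 4: offset=9 data="YI" -> buffer=???AaBMKUYISGbF
Fragment 5: offset=12 data="Fx" -> buffer=???AaBMKUYISFxF
Fragment 6: offset=0 data="jSY" -> buffer=jSYAaBMKUYISFxF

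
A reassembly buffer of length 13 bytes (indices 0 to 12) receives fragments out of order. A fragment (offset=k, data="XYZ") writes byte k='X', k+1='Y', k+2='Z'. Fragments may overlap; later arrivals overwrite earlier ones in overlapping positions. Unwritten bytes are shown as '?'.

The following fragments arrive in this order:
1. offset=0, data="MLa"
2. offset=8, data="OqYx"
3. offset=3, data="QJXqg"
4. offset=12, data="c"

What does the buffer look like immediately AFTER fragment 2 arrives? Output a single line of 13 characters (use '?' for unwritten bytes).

Fragment 1: offset=0 data="MLa" -> buffer=MLa??????????
Fragment 2: offset=8 data="OqYx" -> buffer=MLa?????OqYx?

Answer: MLa?????OqYx?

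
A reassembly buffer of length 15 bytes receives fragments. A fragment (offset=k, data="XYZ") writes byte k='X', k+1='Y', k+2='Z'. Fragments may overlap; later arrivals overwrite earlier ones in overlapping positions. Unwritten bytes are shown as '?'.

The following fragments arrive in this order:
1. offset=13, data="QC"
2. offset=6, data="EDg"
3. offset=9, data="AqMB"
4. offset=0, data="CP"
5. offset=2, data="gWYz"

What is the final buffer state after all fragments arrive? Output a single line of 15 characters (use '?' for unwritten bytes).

Answer: CPgWYzEDgAqMBQC

Derivation:
Fragment 1: offset=13 data="QC" -> buffer=?????????????QC
Fragment 2: offset=6 data="EDg" -> buffer=??????EDg????QC
Fragment 3: offset=9 data="AqMB" -> buffer=??????EDgAqMBQC
Fragment 4: offset=0 data="CP" -> buffer=CP????EDgAqMBQC
Fragment 5: offset=2 data="gWYz" -> buffer=CPgWYzEDgAqMBQC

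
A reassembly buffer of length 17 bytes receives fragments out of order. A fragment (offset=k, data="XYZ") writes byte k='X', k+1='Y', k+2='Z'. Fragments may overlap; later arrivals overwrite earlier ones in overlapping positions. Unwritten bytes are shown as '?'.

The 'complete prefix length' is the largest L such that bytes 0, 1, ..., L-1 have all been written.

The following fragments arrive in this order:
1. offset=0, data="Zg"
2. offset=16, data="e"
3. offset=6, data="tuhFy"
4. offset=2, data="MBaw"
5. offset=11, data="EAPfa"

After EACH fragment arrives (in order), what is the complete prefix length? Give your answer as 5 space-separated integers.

Fragment 1: offset=0 data="Zg" -> buffer=Zg??????????????? -> prefix_len=2
Fragment 2: offset=16 data="e" -> buffer=Zg??????????????e -> prefix_len=2
Fragment 3: offset=6 data="tuhFy" -> buffer=Zg????tuhFy?????e -> prefix_len=2
Fragment 4: offset=2 data="MBaw" -> buffer=ZgMBawtuhFy?????e -> prefix_len=11
Fragment 5: offset=11 data="EAPfa" -> buffer=ZgMBawtuhFyEAPfae -> prefix_len=17

Answer: 2 2 2 11 17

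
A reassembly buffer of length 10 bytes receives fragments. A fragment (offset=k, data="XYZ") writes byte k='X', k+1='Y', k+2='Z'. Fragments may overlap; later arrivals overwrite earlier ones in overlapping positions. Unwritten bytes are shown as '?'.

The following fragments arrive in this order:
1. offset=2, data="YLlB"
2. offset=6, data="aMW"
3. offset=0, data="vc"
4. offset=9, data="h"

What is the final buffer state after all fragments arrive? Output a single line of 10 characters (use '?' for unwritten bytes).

Fragment 1: offset=2 data="YLlB" -> buffer=??YLlB????
Fragment 2: offset=6 data="aMW" -> buffer=??YLlBaMW?
Fragment 3: offset=0 data="vc" -> buffer=vcYLlBaMW?
Fragment 4: offset=9 data="h" -> buffer=vcYLlBaMWh

Answer: vcYLlBaMWh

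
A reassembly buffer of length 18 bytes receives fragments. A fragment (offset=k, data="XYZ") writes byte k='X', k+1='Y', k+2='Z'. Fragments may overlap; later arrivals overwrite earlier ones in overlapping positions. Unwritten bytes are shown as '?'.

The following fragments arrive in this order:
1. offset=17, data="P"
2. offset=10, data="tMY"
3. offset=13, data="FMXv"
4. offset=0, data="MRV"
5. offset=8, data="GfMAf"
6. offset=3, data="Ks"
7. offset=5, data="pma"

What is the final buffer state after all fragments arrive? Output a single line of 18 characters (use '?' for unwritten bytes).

Answer: MRVKspmaGfMAfFMXvP

Derivation:
Fragment 1: offset=17 data="P" -> buffer=?????????????????P
Fragment 2: offset=10 data="tMY" -> buffer=??????????tMY????P
Fragment 3: offset=13 data="FMXv" -> buffer=??????????tMYFMXvP
Fragment 4: offset=0 data="MRV" -> buffer=MRV???????tMYFMXvP
Fragment 5: offset=8 data="GfMAf" -> buffer=MRV?????GfMAfFMXvP
Fragment 6: offset=3 data="Ks" -> buffer=MRVKs???GfMAfFMXvP
Fragment 7: offset=5 data="pma" -> buffer=MRVKspmaGfMAfFMXvP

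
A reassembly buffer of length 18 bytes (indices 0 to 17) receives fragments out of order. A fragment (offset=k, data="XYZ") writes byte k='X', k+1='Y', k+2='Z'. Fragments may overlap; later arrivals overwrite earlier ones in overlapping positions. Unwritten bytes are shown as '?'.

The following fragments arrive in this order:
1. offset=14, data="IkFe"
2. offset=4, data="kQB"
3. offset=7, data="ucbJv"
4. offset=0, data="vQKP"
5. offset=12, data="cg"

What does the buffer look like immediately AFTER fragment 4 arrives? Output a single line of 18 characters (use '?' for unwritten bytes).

Answer: vQKPkQBucbJv??IkFe

Derivation:
Fragment 1: offset=14 data="IkFe" -> buffer=??????????????IkFe
Fragment 2: offset=4 data="kQB" -> buffer=????kQB???????IkFe
Fragment 3: offset=7 data="ucbJv" -> buffer=????kQBucbJv??IkFe
Fragment 4: offset=0 data="vQKP" -> buffer=vQKPkQBucbJv??IkFe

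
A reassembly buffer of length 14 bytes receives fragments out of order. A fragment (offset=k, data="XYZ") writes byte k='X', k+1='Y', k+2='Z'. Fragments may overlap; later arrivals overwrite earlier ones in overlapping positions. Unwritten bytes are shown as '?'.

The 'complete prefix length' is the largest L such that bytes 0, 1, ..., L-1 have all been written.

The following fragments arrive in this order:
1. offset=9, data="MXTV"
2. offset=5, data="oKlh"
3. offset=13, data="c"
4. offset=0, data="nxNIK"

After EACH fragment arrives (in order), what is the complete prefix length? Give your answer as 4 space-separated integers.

Answer: 0 0 0 14

Derivation:
Fragment 1: offset=9 data="MXTV" -> buffer=?????????MXTV? -> prefix_len=0
Fragment 2: offset=5 data="oKlh" -> buffer=?????oKlhMXTV? -> prefix_len=0
Fragment 3: offset=13 data="c" -> buffer=?????oKlhMXTVc -> prefix_len=0
Fragment 4: offset=0 data="nxNIK" -> buffer=nxNIKoKlhMXTVc -> prefix_len=14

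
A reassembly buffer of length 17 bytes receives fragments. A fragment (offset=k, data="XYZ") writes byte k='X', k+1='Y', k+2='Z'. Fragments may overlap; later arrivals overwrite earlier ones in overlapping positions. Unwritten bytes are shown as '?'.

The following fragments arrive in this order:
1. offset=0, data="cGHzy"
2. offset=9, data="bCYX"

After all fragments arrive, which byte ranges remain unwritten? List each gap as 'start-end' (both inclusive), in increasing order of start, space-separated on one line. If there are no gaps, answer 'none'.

Fragment 1: offset=0 len=5
Fragment 2: offset=9 len=4
Gaps: 5-8 13-16

Answer: 5-8 13-16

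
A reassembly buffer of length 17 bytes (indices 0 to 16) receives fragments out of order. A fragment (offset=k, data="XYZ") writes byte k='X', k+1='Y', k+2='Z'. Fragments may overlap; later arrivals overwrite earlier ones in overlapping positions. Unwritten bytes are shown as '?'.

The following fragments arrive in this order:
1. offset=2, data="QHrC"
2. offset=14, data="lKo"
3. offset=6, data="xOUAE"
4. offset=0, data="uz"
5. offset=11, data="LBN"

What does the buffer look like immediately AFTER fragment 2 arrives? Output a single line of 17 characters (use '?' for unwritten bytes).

Fragment 1: offset=2 data="QHrC" -> buffer=??QHrC???????????
Fragment 2: offset=14 data="lKo" -> buffer=??QHrC????????lKo

Answer: ??QHrC????????lKo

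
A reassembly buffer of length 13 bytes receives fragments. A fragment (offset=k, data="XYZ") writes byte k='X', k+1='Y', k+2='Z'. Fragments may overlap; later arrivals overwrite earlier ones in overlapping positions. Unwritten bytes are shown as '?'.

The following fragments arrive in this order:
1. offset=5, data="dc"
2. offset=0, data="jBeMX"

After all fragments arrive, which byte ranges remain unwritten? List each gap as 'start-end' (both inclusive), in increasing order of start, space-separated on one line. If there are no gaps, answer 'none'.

Fragment 1: offset=5 len=2
Fragment 2: offset=0 len=5
Gaps: 7-12

Answer: 7-12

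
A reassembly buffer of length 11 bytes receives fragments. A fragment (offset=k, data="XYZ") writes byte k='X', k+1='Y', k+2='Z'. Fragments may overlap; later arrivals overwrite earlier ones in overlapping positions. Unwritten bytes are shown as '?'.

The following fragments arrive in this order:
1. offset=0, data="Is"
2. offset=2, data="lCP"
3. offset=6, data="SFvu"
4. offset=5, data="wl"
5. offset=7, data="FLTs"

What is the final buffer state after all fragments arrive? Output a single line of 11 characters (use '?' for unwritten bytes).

Answer: IslCPwlFLTs

Derivation:
Fragment 1: offset=0 data="Is" -> buffer=Is?????????
Fragment 2: offset=2 data="lCP" -> buffer=IslCP??????
Fragment 3: offset=6 data="SFvu" -> buffer=IslCP?SFvu?
Fragment 4: offset=5 data="wl" -> buffer=IslCPwlFvu?
Fragment 5: offset=7 data="FLTs" -> buffer=IslCPwlFLTs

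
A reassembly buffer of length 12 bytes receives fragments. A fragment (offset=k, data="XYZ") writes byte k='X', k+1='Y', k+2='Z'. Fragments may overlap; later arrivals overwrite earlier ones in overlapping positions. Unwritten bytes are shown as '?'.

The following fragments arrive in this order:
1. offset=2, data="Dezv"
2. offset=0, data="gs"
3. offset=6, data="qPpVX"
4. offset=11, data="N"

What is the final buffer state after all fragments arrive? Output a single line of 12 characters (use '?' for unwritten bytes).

Answer: gsDezvqPpVXN

Derivation:
Fragment 1: offset=2 data="Dezv" -> buffer=??Dezv??????
Fragment 2: offset=0 data="gs" -> buffer=gsDezv??????
Fragment 3: offset=6 data="qPpVX" -> buffer=gsDezvqPpVX?
Fragment 4: offset=11 data="N" -> buffer=gsDezvqPpVXN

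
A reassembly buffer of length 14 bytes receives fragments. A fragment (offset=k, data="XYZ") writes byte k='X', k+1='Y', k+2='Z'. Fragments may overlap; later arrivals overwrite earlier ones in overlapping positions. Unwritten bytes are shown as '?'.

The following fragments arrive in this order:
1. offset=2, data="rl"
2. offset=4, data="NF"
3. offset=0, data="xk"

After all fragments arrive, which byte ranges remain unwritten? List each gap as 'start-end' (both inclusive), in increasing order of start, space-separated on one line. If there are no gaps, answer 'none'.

Answer: 6-13

Derivation:
Fragment 1: offset=2 len=2
Fragment 2: offset=4 len=2
Fragment 3: offset=0 len=2
Gaps: 6-13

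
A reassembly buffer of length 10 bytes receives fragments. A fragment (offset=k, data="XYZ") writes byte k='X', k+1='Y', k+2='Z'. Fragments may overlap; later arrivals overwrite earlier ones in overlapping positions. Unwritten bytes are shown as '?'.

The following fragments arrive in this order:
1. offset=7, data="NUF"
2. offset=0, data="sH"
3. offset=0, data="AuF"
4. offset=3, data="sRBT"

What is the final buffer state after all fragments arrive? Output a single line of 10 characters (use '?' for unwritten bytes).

Fragment 1: offset=7 data="NUF" -> buffer=???????NUF
Fragment 2: offset=0 data="sH" -> buffer=sH?????NUF
Fragment 3: offset=0 data="AuF" -> buffer=AuF????NUF
Fragment 4: offset=3 data="sRBT" -> buffer=AuFsRBTNUF

Answer: AuFsRBTNUF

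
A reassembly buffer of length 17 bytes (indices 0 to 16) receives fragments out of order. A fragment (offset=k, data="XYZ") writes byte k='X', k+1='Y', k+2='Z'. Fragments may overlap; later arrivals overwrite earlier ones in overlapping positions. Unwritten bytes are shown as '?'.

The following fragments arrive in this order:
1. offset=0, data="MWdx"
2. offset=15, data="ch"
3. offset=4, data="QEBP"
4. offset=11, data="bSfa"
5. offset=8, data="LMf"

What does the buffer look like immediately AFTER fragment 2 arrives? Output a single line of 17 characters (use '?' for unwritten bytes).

Fragment 1: offset=0 data="MWdx" -> buffer=MWdx?????????????
Fragment 2: offset=15 data="ch" -> buffer=MWdx???????????ch

Answer: MWdx???????????ch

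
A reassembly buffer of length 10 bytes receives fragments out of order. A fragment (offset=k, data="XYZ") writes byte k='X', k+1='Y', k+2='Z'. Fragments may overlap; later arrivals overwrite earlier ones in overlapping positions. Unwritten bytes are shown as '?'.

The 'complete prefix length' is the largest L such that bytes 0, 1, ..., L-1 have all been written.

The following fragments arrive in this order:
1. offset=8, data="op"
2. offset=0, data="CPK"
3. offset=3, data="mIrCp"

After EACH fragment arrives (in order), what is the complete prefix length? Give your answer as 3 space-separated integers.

Answer: 0 3 10

Derivation:
Fragment 1: offset=8 data="op" -> buffer=????????op -> prefix_len=0
Fragment 2: offset=0 data="CPK" -> buffer=CPK?????op -> prefix_len=3
Fragment 3: offset=3 data="mIrCp" -> buffer=CPKmIrCpop -> prefix_len=10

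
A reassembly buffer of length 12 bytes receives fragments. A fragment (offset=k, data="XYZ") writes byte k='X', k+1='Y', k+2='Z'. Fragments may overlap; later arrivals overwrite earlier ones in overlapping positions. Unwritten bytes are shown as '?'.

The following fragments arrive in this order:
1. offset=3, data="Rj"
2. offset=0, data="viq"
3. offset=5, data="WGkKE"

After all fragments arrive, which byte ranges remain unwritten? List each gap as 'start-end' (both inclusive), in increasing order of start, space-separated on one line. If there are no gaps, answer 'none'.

Answer: 10-11

Derivation:
Fragment 1: offset=3 len=2
Fragment 2: offset=0 len=3
Fragment 3: offset=5 len=5
Gaps: 10-11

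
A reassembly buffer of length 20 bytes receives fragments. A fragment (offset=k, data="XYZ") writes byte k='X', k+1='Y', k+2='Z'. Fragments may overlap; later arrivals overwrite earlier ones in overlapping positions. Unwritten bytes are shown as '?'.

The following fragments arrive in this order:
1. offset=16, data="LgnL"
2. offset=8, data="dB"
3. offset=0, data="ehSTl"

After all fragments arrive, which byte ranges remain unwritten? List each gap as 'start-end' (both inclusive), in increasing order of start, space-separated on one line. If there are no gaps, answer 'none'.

Fragment 1: offset=16 len=4
Fragment 2: offset=8 len=2
Fragment 3: offset=0 len=5
Gaps: 5-7 10-15

Answer: 5-7 10-15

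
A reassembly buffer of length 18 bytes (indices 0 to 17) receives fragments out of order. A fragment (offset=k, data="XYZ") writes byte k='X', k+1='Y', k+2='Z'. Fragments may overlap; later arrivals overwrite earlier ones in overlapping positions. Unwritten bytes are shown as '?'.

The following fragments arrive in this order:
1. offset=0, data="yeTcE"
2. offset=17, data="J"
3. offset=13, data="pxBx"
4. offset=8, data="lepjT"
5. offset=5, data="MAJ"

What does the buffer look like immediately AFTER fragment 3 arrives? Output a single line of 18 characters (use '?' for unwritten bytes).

Answer: yeTcE????????pxBxJ

Derivation:
Fragment 1: offset=0 data="yeTcE" -> buffer=yeTcE?????????????
Fragment 2: offset=17 data="J" -> buffer=yeTcE????????????J
Fragment 3: offset=13 data="pxBx" -> buffer=yeTcE????????pxBxJ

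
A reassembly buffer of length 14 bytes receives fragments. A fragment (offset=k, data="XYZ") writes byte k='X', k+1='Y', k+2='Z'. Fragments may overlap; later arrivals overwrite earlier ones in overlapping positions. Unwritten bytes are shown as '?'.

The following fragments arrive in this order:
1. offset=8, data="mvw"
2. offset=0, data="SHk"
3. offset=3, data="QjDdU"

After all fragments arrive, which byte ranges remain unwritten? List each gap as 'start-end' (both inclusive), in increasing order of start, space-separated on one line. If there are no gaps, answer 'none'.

Answer: 11-13

Derivation:
Fragment 1: offset=8 len=3
Fragment 2: offset=0 len=3
Fragment 3: offset=3 len=5
Gaps: 11-13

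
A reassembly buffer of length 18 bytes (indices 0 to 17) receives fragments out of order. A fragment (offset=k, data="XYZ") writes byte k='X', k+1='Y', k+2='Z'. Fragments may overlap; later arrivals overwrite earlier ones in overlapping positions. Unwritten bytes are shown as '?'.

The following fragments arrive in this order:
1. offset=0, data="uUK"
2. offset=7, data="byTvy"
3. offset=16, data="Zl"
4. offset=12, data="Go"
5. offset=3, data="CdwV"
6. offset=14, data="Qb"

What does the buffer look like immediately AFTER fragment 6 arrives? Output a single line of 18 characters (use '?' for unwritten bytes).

Answer: uUKCdwVbyTvyGoQbZl

Derivation:
Fragment 1: offset=0 data="uUK" -> buffer=uUK???????????????
Fragment 2: offset=7 data="byTvy" -> buffer=uUK????byTvy??????
Fragment 3: offset=16 data="Zl" -> buffer=uUK????byTvy????Zl
Fragment 4: offset=12 data="Go" -> buffer=uUK????byTvyGo??Zl
Fragment 5: offset=3 data="CdwV" -> buffer=uUKCdwVbyTvyGo??Zl
Fragment 6: offset=14 data="Qb" -> buffer=uUKCdwVbyTvyGoQbZl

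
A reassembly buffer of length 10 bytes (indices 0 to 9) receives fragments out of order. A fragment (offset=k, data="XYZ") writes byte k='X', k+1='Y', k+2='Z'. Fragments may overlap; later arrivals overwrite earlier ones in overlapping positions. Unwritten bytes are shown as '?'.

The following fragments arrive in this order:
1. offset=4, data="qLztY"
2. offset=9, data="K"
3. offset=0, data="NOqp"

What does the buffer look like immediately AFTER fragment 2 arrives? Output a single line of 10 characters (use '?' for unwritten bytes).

Fragment 1: offset=4 data="qLztY" -> buffer=????qLztY?
Fragment 2: offset=9 data="K" -> buffer=????qLztYK

Answer: ????qLztYK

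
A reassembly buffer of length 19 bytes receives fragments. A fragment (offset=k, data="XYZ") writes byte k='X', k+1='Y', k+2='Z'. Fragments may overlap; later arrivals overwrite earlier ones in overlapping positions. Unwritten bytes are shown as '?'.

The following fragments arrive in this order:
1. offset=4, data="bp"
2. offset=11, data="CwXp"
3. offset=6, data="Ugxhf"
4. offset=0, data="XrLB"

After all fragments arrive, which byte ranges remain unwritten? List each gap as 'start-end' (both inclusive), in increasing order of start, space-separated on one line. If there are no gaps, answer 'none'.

Fragment 1: offset=4 len=2
Fragment 2: offset=11 len=4
Fragment 3: offset=6 len=5
Fragment 4: offset=0 len=4
Gaps: 15-18

Answer: 15-18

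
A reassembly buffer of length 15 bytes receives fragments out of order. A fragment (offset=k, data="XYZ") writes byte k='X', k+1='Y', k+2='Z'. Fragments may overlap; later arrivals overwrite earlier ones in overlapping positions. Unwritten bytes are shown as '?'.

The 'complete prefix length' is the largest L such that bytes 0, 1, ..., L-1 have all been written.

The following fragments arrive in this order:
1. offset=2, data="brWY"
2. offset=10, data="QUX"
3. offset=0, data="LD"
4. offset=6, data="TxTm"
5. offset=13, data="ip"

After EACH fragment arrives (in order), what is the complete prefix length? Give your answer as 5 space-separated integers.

Answer: 0 0 6 13 15

Derivation:
Fragment 1: offset=2 data="brWY" -> buffer=??brWY????????? -> prefix_len=0
Fragment 2: offset=10 data="QUX" -> buffer=??brWY????QUX?? -> prefix_len=0
Fragment 3: offset=0 data="LD" -> buffer=LDbrWY????QUX?? -> prefix_len=6
Fragment 4: offset=6 data="TxTm" -> buffer=LDbrWYTxTmQUX?? -> prefix_len=13
Fragment 5: offset=13 data="ip" -> buffer=LDbrWYTxTmQUXip -> prefix_len=15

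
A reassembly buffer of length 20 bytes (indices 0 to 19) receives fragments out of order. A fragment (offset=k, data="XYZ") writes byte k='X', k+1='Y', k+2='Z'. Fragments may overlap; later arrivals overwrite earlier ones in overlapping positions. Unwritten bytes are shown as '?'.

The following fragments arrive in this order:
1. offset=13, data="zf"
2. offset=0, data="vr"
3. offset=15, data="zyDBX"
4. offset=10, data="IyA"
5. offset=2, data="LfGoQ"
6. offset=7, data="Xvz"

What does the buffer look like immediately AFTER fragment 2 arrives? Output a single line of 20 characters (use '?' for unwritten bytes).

Answer: vr???????????zf?????

Derivation:
Fragment 1: offset=13 data="zf" -> buffer=?????????????zf?????
Fragment 2: offset=0 data="vr" -> buffer=vr???????????zf?????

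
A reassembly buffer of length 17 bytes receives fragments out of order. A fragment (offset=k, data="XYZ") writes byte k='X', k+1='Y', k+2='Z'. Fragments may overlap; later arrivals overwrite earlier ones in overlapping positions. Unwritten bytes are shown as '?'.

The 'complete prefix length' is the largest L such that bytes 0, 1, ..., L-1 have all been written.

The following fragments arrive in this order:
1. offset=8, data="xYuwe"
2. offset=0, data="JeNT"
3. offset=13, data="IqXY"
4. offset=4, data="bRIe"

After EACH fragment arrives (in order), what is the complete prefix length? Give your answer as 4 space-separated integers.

Answer: 0 4 4 17

Derivation:
Fragment 1: offset=8 data="xYuwe" -> buffer=????????xYuwe???? -> prefix_len=0
Fragment 2: offset=0 data="JeNT" -> buffer=JeNT????xYuwe???? -> prefix_len=4
Fragment 3: offset=13 data="IqXY" -> buffer=JeNT????xYuweIqXY -> prefix_len=4
Fragment 4: offset=4 data="bRIe" -> buffer=JeNTbRIexYuweIqXY -> prefix_len=17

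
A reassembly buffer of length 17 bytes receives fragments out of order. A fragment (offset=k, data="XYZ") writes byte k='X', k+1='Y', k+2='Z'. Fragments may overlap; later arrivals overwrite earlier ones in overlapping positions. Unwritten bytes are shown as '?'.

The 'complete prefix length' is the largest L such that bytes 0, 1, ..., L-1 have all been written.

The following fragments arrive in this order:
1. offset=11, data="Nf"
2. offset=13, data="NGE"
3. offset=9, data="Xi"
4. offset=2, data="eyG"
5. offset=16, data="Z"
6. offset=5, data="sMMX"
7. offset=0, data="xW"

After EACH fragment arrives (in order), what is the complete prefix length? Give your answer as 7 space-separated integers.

Answer: 0 0 0 0 0 0 17

Derivation:
Fragment 1: offset=11 data="Nf" -> buffer=???????????Nf???? -> prefix_len=0
Fragment 2: offset=13 data="NGE" -> buffer=???????????NfNGE? -> prefix_len=0
Fragment 3: offset=9 data="Xi" -> buffer=?????????XiNfNGE? -> prefix_len=0
Fragment 4: offset=2 data="eyG" -> buffer=??eyG????XiNfNGE? -> prefix_len=0
Fragment 5: offset=16 data="Z" -> buffer=??eyG????XiNfNGEZ -> prefix_len=0
Fragment 6: offset=5 data="sMMX" -> buffer=??eyGsMMXXiNfNGEZ -> prefix_len=0
Fragment 7: offset=0 data="xW" -> buffer=xWeyGsMMXXiNfNGEZ -> prefix_len=17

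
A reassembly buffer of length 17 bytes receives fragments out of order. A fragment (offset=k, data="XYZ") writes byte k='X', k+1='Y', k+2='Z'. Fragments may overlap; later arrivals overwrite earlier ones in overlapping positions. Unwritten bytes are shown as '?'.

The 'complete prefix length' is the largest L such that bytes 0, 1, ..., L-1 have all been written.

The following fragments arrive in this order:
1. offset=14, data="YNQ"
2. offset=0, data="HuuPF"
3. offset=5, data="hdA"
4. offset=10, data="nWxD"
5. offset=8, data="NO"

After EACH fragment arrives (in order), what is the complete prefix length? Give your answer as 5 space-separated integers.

Answer: 0 5 8 8 17

Derivation:
Fragment 1: offset=14 data="YNQ" -> buffer=??????????????YNQ -> prefix_len=0
Fragment 2: offset=0 data="HuuPF" -> buffer=HuuPF?????????YNQ -> prefix_len=5
Fragment 3: offset=5 data="hdA" -> buffer=HuuPFhdA??????YNQ -> prefix_len=8
Fragment 4: offset=10 data="nWxD" -> buffer=HuuPFhdA??nWxDYNQ -> prefix_len=8
Fragment 5: offset=8 data="NO" -> buffer=HuuPFhdANOnWxDYNQ -> prefix_len=17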